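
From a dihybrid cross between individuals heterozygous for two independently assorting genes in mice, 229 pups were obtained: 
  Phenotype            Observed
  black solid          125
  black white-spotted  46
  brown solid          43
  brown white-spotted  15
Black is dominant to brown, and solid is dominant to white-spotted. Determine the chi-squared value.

A dihybrid F₂ with independent assortment and complete dominance at both loci gives a 9:3:3:1 phenotypic ratio.
Total ratio parts = 16. Expected numbers out of 229:
  black solid: 229 × 9/16 = 128.8125
  black white-spotted: 229 × 3/16 = 42.9375
  brown solid: 229 × 3/16 = 42.9375
  brown white-spotted: 229 × 1/16 = 14.3125
χ² = Σ (O − E)² / E
  black solid: (125 − 128.8125)² / 128.8125 = 0.1128
  black white-spotted: (46 − 42.9375)² / 42.9375 = 0.2184
  brown solid: (43 − 42.9375)² / 42.9375 = 0.0001
  brown white-spotted: (15 − 14.3125)² / 14.3125 = 0.0330
χ² = 0.1128 + 0.2184 + 0.0001 + 0.0330 = 0.3643 ≈ 0.364

0.364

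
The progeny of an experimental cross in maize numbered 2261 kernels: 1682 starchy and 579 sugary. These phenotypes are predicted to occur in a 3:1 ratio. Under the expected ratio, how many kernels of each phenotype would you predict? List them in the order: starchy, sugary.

1695.75, 565.25

Total ratio parts = 4. Expected numbers out of 2261:
  starchy: 2261 × 3/4 = 1695.75
  sugary: 2261 × 1/4 = 565.25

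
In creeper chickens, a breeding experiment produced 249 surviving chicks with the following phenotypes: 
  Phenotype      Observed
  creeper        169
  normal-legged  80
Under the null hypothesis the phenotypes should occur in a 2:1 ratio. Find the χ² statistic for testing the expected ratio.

0.163

Total ratio parts = 3. Expected numbers out of 249:
  creeper: 249 × 2/3 = 166
  normal-legged: 249 × 1/3 = 83
χ² = Σ (O − E)² / E
  creeper: (169 − 166)² / 166 = 0.0542
  normal-legged: (80 − 83)² / 83 = 0.1084
χ² = 0.0542 + 0.1084 = 0.1626 ≈ 0.163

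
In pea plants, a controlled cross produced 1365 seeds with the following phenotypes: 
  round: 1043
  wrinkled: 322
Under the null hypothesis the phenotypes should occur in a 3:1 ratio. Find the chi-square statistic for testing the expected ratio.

The 3:1 ratio has 4 parts, so with N = 1365 the expected counts are:
  round: 1365 × 3/4 = 1023.75
  wrinkled: 1365 × 1/4 = 341.25
χ² = Σ (O − E)² / E
  round: (1043 − 1023.75)² / 1023.75 = 0.3620
  wrinkled: (322 − 341.25)² / 341.25 = 1.0859
χ² = 0.3620 + 1.0859 = 1.4479 ≈ 1.448

1.448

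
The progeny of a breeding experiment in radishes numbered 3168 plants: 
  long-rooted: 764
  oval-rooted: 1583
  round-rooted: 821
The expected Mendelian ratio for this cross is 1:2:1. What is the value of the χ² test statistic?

Expected counts for N = 3168 under a 1:2:1 ratio (total parts = 4):
  long-rooted: 3168 × 1/4 = 792
  oval-rooted: 3168 × 2/4 = 1584
  round-rooted: 3168 × 1/4 = 792
χ² = Σ (O − E)² / E
  long-rooted: (764 − 792)² / 792 = 0.9899
  oval-rooted: (1583 − 1584)² / 1584 = 0.0006
  round-rooted: (821 − 792)² / 792 = 1.0619
χ² = 0.9899 + 0.0006 + 1.0619 = 2.0524 ≈ 2.052

2.052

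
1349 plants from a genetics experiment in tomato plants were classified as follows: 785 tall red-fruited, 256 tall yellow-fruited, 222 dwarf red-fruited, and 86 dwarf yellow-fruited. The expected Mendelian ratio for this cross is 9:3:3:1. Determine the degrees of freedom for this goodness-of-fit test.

A goodness-of-fit test with 4 phenotype classes has df = 4 − 1 = 3.

3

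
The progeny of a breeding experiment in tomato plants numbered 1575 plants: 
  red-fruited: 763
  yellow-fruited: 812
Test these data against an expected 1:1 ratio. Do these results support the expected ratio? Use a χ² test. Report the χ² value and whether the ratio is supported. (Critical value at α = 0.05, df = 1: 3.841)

1.524; consistent

Expected counts for N = 1575 under a 1:1 ratio (total parts = 2):
  red-fruited: 1575 × 1/2 = 787.5
  yellow-fruited: 1575 × 1/2 = 787.5
χ² = Σ (O − E)² / E
  red-fruited: (763 − 787.5)² / 787.5 = 0.7622
  yellow-fruited: (812 − 787.5)² / 787.5 = 0.7622
χ² = 0.7622 + 0.7622 = 1.5244 ≈ 1.524
Degrees of freedom = 2 − 1 = 1; critical value at α = 0.05 is 3.841.
Since 1.524 < 3.841, we fail to reject the null hypothesis — the data are consistent with the 1:1 ratio.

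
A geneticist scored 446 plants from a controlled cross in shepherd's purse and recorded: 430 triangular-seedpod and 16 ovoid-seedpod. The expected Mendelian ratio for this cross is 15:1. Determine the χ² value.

5.396

Expected counts for N = 446 under a 15:1 ratio (total parts = 16):
  triangular-seedpod: 446 × 15/16 = 418.125
  ovoid-seedpod: 446 × 1/16 = 27.875
χ² = Σ (O − E)² / E
  triangular-seedpod: (430 − 418.125)² / 418.125 = 0.3373
  ovoid-seedpod: (16 − 27.875)² / 27.875 = 5.0589
χ² = 0.3373 + 5.0589 = 5.3962 ≈ 5.396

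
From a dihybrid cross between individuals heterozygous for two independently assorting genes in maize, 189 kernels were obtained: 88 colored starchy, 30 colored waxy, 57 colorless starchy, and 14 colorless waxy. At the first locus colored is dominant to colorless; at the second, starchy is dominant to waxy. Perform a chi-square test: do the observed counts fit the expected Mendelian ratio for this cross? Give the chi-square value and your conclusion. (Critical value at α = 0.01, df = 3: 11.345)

17.514; not consistent

A dihybrid F₂ with independent assortment and complete dominance at both loci gives a 9:3:3:1 phenotypic ratio.
Total ratio parts = 16. Expected numbers out of 189:
  colored starchy: 189 × 9/16 = 106.3125
  colored waxy: 189 × 3/16 = 35.4375
  colorless starchy: 189 × 3/16 = 35.4375
  colorless waxy: 189 × 1/16 = 11.8125
χ² = Σ (O − E)² / E
  colored starchy: (88 − 106.3125)² / 106.3125 = 3.1544
  colored waxy: (30 − 35.4375)² / 35.4375 = 0.8343
  colorless starchy: (57 − 35.4375)² / 35.4375 = 13.1200
  colorless waxy: (14 − 11.8125)² / 11.8125 = 0.4051
χ² = 3.1544 + 0.8343 + 13.1200 + 0.4051 = 17.5138 ≈ 17.514
Degrees of freedom = 4 − 1 = 3; critical value at α = 0.01 is 11.345.
Since 17.514 > 11.345, we reject the null hypothesis — the data do not fit the 9:3:3:1 ratio.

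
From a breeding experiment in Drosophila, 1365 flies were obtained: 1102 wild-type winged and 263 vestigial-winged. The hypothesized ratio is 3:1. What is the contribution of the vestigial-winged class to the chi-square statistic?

Under the 3:1 hypothesis (Σ ratio = 4, N = 1365):
  wild-type winged: 1365 × 3/4 = 1023.75
  vestigial-winged: 1365 × 1/4 = 341.25
Contribution of vestigial-winged: (263 − 341.25)² / 341.25 = 17.9430

17.943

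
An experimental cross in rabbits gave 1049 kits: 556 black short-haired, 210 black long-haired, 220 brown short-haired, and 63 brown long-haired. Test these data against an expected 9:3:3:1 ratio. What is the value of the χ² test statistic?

The 9:3:3:1 ratio has 16 parts, so with N = 1049 the expected counts are:
  black short-haired: 1049 × 9/16 = 590.0625
  black long-haired: 1049 × 3/16 = 196.6875
  brown short-haired: 1049 × 3/16 = 196.6875
  brown long-haired: 1049 × 1/16 = 65.5625
χ² = Σ (O − E)² / E
  black short-haired: (556 − 590.0625)² / 590.0625 = 1.9663
  black long-haired: (210 − 196.6875)² / 196.6875 = 0.9010
  brown short-haired: (220 − 196.6875)² / 196.6875 = 2.7631
  brown long-haired: (63 − 65.5625)² / 65.5625 = 0.1002
χ² = 1.9663 + 0.9010 + 2.7631 + 0.1002 = 5.7306 ≈ 5.731

5.731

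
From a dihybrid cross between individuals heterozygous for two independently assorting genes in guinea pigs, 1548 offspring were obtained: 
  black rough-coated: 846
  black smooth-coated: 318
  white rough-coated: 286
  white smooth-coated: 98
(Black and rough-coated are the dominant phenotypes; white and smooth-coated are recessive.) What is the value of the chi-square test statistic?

3.435

A dihybrid F₂ with independent assortment and complete dominance at both loci gives a 9:3:3:1 phenotypic ratio.
Total ratio parts = 16. Expected numbers out of 1548:
  black rough-coated: 1548 × 9/16 = 870.75
  black smooth-coated: 1548 × 3/16 = 290.25
  white rough-coated: 1548 × 3/16 = 290.25
  white smooth-coated: 1548 × 1/16 = 96.75
χ² = Σ (O − E)² / E
  black rough-coated: (846 − 870.75)² / 870.75 = 0.7035
  black smooth-coated: (318 − 290.25)² / 290.25 = 2.6531
  white rough-coated: (286 − 290.25)² / 290.25 = 0.0622
  white smooth-coated: (98 − 96.75)² / 96.75 = 0.0161
χ² = 0.7035 + 2.6531 + 0.0622 + 0.0161 = 3.4349 ≈ 3.435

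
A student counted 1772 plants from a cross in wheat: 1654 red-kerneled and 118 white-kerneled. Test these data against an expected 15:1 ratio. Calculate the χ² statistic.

0.506

Total ratio parts = 16. Expected numbers out of 1772:
  red-kerneled: 1772 × 15/16 = 1661.25
  white-kerneled: 1772 × 1/16 = 110.75
χ² = Σ (O − E)² / E
  red-kerneled: (1654 − 1661.25)² / 1661.25 = 0.0316
  white-kerneled: (118 − 110.75)² / 110.75 = 0.4746
χ² = 0.0316 + 0.4746 = 0.5062 ≈ 0.506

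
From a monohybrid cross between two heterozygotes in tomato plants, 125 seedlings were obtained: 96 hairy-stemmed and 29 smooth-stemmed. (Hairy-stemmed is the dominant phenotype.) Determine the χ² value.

0.216

For a monohybrid cross between heterozygotes with complete dominance, the expected phenotypic ratio is 3:1.
Under the 3:1 hypothesis (Σ ratio = 4, N = 125):
  hairy-stemmed: 125 × 3/4 = 93.75
  smooth-stemmed: 125 × 1/4 = 31.25
χ² = Σ (O − E)² / E
  hairy-stemmed: (96 − 93.75)² / 93.75 = 0.0540
  smooth-stemmed: (29 − 31.25)² / 31.25 = 0.1620
χ² = 0.0540 + 0.1620 = 0.216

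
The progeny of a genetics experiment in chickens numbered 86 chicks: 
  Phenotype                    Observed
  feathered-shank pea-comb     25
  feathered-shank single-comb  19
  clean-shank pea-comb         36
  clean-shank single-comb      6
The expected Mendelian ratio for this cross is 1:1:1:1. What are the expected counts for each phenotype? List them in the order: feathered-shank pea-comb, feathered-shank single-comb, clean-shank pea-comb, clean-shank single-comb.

21.5, 21.5, 21.5, 21.5

Expected counts for N = 86 under a 1:1:1:1 ratio (total parts = 4):
  feathered-shank pea-comb: 86 × 1/4 = 21.5
  feathered-shank single-comb: 86 × 1/4 = 21.5
  clean-shank pea-comb: 86 × 1/4 = 21.5
  clean-shank single-comb: 86 × 1/4 = 21.5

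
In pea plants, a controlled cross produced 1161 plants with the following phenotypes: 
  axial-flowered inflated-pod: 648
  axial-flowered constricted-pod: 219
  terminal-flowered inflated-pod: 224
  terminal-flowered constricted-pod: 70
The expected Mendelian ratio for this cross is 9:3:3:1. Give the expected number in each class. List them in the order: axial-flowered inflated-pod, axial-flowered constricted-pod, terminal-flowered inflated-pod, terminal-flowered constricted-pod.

653.0625, 217.6875, 217.6875, 72.5625

The 9:3:3:1 ratio has 16 parts, so with N = 1161 the expected counts are:
  axial-flowered inflated-pod: 1161 × 9/16 = 653.0625
  axial-flowered constricted-pod: 1161 × 3/16 = 217.6875
  terminal-flowered inflated-pod: 1161 × 3/16 = 217.6875
  terminal-flowered constricted-pod: 1161 × 1/16 = 72.5625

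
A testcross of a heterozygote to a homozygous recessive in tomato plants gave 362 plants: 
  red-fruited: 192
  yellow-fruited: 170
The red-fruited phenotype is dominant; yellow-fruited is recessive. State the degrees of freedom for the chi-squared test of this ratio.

1

A testcross of a heterozygote (Aa × aa) gives a 1:1 phenotypic ratio.
A goodness-of-fit test with 2 phenotype classes has df = 2 − 1 = 1.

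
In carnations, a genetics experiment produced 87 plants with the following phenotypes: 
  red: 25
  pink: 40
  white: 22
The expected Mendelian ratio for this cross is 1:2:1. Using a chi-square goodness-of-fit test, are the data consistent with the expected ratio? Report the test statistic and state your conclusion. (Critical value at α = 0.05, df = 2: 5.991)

0.770; consistent

The 1:2:1 ratio has 4 parts, so with N = 87 the expected counts are:
  red: 87 × 1/4 = 21.75
  pink: 87 × 2/4 = 43.5
  white: 87 × 1/4 = 21.75
χ² = Σ (O − E)² / E
  red: (25 − 21.75)² / 21.75 = 0.4856
  pink: (40 − 43.5)² / 43.5 = 0.2816
  white: (22 − 21.75)² / 21.75 = 0.0029
χ² = 0.4856 + 0.2816 + 0.0029 = 0.7701 ≈ 0.770
Degrees of freedom = 3 − 1 = 2; critical value at α = 0.05 is 5.991.
Since 0.770 < 5.991, we fail to reject the null hypothesis — the data are consistent with the 1:2:1 ratio.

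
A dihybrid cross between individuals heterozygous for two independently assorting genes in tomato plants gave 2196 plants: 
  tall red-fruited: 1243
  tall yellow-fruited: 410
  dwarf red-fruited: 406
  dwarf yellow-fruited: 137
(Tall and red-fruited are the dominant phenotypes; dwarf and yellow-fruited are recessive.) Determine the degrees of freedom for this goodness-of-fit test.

A dihybrid F₂ with independent assortment and complete dominance at both loci gives a 9:3:3:1 phenotypic ratio.
A goodness-of-fit test with 4 phenotype classes has df = 4 − 1 = 3.

3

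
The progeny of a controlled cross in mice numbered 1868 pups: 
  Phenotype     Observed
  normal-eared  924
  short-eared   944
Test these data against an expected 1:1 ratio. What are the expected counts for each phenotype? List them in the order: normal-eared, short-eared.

Under the 1:1 hypothesis (Σ ratio = 2, N = 1868):
  normal-eared: 1868 × 1/2 = 934
  short-eared: 1868 × 1/2 = 934

934, 934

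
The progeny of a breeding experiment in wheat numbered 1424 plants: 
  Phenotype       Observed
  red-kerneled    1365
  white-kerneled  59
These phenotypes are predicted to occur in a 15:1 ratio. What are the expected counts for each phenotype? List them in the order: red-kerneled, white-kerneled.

1335, 89

Expected counts for N = 1424 under a 15:1 ratio (total parts = 16):
  red-kerneled: 1424 × 15/16 = 1335
  white-kerneled: 1424 × 1/16 = 89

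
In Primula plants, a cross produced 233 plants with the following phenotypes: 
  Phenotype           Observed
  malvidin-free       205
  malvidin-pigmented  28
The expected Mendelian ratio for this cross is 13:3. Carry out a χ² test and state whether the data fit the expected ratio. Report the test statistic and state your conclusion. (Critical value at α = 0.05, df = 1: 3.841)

6.933; not consistent

Expected counts for N = 233 under a 13:3 ratio (total parts = 16):
  malvidin-free: 233 × 13/16 = 189.3125
  malvidin-pigmented: 233 × 3/16 = 43.6875
χ² = Σ (O − E)² / E
  malvidin-free: (205 − 189.3125)² / 189.3125 = 1.3000
  malvidin-pigmented: (28 − 43.6875)² / 43.6875 = 5.6331
χ² = 1.3000 + 5.6331 = 6.9331 ≈ 6.933
Degrees of freedom = 2 − 1 = 1; critical value at α = 0.05 is 3.841.
Since 6.933 > 3.841, we reject the null hypothesis — the data do not fit the 13:3 ratio.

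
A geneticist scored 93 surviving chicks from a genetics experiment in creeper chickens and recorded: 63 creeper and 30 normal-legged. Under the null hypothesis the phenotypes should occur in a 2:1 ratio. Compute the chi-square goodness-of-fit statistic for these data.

Expected counts for N = 93 under a 2:1 ratio (total parts = 3):
  creeper: 93 × 2/3 = 62
  normal-legged: 93 × 1/3 = 31
χ² = Σ (O − E)² / E
  creeper: (63 − 62)² / 62 = 0.0161
  normal-legged: (30 − 31)² / 31 = 0.0323
χ² = 0.0161 + 0.0323 = 0.0484 ≈ 0.048

0.048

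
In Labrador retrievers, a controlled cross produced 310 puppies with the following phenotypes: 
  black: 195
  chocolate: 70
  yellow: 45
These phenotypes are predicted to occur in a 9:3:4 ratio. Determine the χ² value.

18.495

Under the 9:3:4 hypothesis (Σ ratio = 16, N = 310):
  black: 310 × 9/16 = 174.375
  chocolate: 310 × 3/16 = 58.125
  yellow: 310 × 4/16 = 77.5
χ² = Σ (O − E)² / E
  black: (195 − 174.375)² / 174.375 = 2.4395
  chocolate: (70 − 58.125)² / 58.125 = 2.4261
  yellow: (45 − 77.5)² / 77.5 = 13.6290
χ² = 2.4395 + 2.4261 + 13.6290 = 18.4946 ≈ 18.495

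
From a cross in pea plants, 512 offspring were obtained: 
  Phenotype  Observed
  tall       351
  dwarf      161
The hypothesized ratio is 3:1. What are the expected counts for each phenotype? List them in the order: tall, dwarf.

384, 128

The 3:1 ratio has 4 parts, so with N = 512 the expected counts are:
  tall: 512 × 3/4 = 384
  dwarf: 512 × 1/4 = 128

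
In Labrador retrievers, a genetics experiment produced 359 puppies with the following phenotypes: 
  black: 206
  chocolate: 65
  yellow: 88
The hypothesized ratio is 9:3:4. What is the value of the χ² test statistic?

0.195

Under the 9:3:4 hypothesis (Σ ratio = 16, N = 359):
  black: 359 × 9/16 = 201.9375
  chocolate: 359 × 3/16 = 67.3125
  yellow: 359 × 4/16 = 89.75
χ² = Σ (O − E)² / E
  black: (206 − 201.9375)² / 201.9375 = 0.0817
  chocolate: (65 − 67.3125)² / 67.3125 = 0.0794
  yellow: (88 − 89.75)² / 89.75 = 0.0341
χ² = 0.0817 + 0.0794 + 0.0341 = 0.1952 ≈ 0.195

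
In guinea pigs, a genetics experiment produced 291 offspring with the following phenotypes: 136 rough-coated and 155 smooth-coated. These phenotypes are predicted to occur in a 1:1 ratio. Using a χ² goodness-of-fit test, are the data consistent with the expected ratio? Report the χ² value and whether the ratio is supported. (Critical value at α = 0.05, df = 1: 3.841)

Expected counts for N = 291 under a 1:1 ratio (total parts = 2):
  rough-coated: 291 × 1/2 = 145.5
  smooth-coated: 291 × 1/2 = 145.5
χ² = Σ (O − E)² / E
  rough-coated: (136 − 145.5)² / 145.5 = 0.6203
  smooth-coated: (155 − 145.5)² / 145.5 = 0.6203
χ² = 0.6203 + 0.6203 = 1.2406 ≈ 1.241
Degrees of freedom = 2 − 1 = 1; critical value at α = 0.05 is 3.841.
Since 1.241 < 3.841, we fail to reject the null hypothesis — the data are consistent with the 1:1 ratio.

1.241; consistent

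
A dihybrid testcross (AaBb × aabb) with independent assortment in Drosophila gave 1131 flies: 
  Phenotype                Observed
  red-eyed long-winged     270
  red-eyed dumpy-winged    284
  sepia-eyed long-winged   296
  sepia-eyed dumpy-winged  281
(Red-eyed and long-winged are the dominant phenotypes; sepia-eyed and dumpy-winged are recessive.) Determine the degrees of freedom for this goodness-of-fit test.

A dihybrid testcross with independent assortment gives a 1:1:1:1 ratio.
A goodness-of-fit test with 4 phenotype classes has df = 4 − 1 = 3.

3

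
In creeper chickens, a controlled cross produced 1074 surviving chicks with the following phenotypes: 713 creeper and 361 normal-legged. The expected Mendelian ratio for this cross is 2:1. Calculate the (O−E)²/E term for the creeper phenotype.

0.013

Under the 2:1 hypothesis (Σ ratio = 3, N = 1074):
  creeper: 1074 × 2/3 = 716
  normal-legged: 1074 × 1/3 = 358
Contribution of creeper: (713 − 716)² / 716 = 0.0126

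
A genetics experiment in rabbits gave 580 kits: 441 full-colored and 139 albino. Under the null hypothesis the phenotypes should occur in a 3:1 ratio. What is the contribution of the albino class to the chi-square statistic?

Expected counts for N = 580 under a 3:1 ratio (total parts = 4):
  full-colored: 580 × 3/4 = 435
  albino: 580 × 1/4 = 145
Contribution of albino: (139 − 145)² / 145 = 0.2483

0.248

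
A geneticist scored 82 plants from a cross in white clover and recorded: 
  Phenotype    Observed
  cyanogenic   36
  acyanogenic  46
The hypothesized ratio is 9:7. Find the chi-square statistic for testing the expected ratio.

5.080

Expected counts for N = 82 under a 9:7 ratio (total parts = 16):
  cyanogenic: 82 × 9/16 = 46.125
  acyanogenic: 82 × 7/16 = 35.875
χ² = Σ (O − E)² / E
  cyanogenic: (36 − 46.125)² / 46.125 = 2.2226
  acyanogenic: (46 − 35.875)² / 35.875 = 2.8576
χ² = 2.2226 + 2.8576 = 5.0802 ≈ 5.080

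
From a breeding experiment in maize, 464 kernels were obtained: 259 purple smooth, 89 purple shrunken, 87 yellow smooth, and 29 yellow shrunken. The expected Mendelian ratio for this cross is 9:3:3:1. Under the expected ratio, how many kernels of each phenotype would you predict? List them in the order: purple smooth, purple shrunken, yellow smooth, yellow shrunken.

Total ratio parts = 16. Expected numbers out of 464:
  purple smooth: 464 × 9/16 = 261
  purple shrunken: 464 × 3/16 = 87
  yellow smooth: 464 × 3/16 = 87
  yellow shrunken: 464 × 1/16 = 29

261, 87, 87, 29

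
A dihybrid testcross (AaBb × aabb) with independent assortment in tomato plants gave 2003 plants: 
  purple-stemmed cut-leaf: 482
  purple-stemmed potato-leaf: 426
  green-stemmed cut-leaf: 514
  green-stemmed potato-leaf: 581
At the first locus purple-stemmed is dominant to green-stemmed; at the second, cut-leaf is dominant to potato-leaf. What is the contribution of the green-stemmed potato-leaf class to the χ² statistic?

12.861

A dihybrid testcross with independent assortment gives a 1:1:1:1 ratio.
Expected counts for N = 2003 under a 1:1:1:1 ratio (total parts = 4):
  purple-stemmed cut-leaf: 2003 × 1/4 = 500.75
  purple-stemmed potato-leaf: 2003 × 1/4 = 500.75
  green-stemmed cut-leaf: 2003 × 1/4 = 500.75
  green-stemmed potato-leaf: 2003 × 1/4 = 500.75
Contribution of green-stemmed potato-leaf: (581 − 500.75)² / 500.75 = 12.8608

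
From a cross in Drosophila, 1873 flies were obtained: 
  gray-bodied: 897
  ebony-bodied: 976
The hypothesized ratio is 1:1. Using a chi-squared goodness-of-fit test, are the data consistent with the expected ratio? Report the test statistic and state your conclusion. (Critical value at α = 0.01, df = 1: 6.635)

3.332; consistent

Expected counts for N = 1873 under a 1:1 ratio (total parts = 2):
  gray-bodied: 1873 × 1/2 = 936.5
  ebony-bodied: 1873 × 1/2 = 936.5
χ² = Σ (O − E)² / E
  gray-bodied: (897 − 936.5)² / 936.5 = 1.6660
  ebony-bodied: (976 − 936.5)² / 936.5 = 1.6660
χ² = 1.6660 + 1.6660 = 3.332
Degrees of freedom = 2 − 1 = 1; critical value at α = 0.01 is 6.635.
Since 3.332 < 6.635, we fail to reject the null hypothesis — the data are consistent with the 1:1 ratio.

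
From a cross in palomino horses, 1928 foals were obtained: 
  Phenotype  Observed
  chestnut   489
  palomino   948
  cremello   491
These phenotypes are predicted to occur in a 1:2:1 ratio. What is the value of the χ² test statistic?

0.535

Total ratio parts = 4. Expected numbers out of 1928:
  chestnut: 1928 × 1/4 = 482
  palomino: 1928 × 2/4 = 964
  cremello: 1928 × 1/4 = 482
χ² = Σ (O − E)² / E
  chestnut: (489 − 482)² / 482 = 0.1017
  palomino: (948 − 964)² / 964 = 0.2656
  cremello: (491 − 482)² / 482 = 0.1680
χ² = 0.1017 + 0.2656 + 0.1680 = 0.5353 ≈ 0.535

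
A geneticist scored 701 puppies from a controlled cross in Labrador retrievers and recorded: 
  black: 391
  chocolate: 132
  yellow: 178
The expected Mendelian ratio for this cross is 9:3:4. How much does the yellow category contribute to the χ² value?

0.043

Expected counts for N = 701 under a 9:3:4 ratio (total parts = 16):
  black: 701 × 9/16 = 394.3125
  chocolate: 701 × 3/16 = 131.4375
  yellow: 701 × 4/16 = 175.25
Contribution of yellow: (178 − 175.25)² / 175.25 = 0.0432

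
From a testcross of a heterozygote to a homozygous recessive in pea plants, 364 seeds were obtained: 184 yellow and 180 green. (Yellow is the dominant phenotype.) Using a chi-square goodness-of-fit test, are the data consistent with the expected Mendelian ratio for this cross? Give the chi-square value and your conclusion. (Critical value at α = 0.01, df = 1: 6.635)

A testcross of a heterozygote (Aa × aa) gives a 1:1 phenotypic ratio.
Total ratio parts = 2. Expected numbers out of 364:
  yellow: 364 × 1/2 = 182
  green: 364 × 1/2 = 182
χ² = Σ (O − E)² / E
  yellow: (184 − 182)² / 182 = 0.0220
  green: (180 − 182)² / 182 = 0.0220
χ² = 0.0220 + 0.0220 = 0.044
Degrees of freedom = 2 − 1 = 1; critical value at α = 0.01 is 6.635.
Since 0.044 < 6.635, we fail to reject the null hypothesis — the data are consistent with the 1:1 ratio.

0.044; consistent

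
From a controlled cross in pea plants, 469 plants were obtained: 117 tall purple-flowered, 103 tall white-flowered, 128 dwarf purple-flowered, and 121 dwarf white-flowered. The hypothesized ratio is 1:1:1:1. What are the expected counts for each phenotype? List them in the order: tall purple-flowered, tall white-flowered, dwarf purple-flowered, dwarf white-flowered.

Expected counts for N = 469 under a 1:1:1:1 ratio (total parts = 4):
  tall purple-flowered: 469 × 1/4 = 117.25
  tall white-flowered: 469 × 1/4 = 117.25
  dwarf purple-flowered: 469 × 1/4 = 117.25
  dwarf white-flowered: 469 × 1/4 = 117.25

117.25, 117.25, 117.25, 117.25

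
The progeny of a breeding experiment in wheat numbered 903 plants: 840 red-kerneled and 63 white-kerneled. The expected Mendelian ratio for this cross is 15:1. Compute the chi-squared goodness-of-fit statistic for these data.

Expected counts for N = 903 under a 15:1 ratio (total parts = 16):
  red-kerneled: 903 × 15/16 = 846.5625
  white-kerneled: 903 × 1/16 = 56.4375
χ² = Σ (O − E)² / E
  red-kerneled: (840 − 846.5625)² / 846.5625 = 0.0509
  white-kerneled: (63 − 56.4375)² / 56.4375 = 0.7631
χ² = 0.0509 + 0.7631 = 0.814

0.814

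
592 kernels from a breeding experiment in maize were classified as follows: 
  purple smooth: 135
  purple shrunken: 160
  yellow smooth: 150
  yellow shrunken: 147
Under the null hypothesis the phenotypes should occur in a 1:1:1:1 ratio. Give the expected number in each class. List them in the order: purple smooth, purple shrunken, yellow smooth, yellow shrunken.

148, 148, 148, 148

Under the 1:1:1:1 hypothesis (Σ ratio = 4, N = 592):
  purple smooth: 592 × 1/4 = 148
  purple shrunken: 592 × 1/4 = 148
  yellow smooth: 592 × 1/4 = 148
  yellow shrunken: 592 × 1/4 = 148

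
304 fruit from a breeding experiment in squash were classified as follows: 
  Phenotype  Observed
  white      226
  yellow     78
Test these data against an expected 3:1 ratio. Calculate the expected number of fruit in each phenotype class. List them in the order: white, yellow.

Under the 3:1 hypothesis (Σ ratio = 4, N = 304):
  white: 304 × 3/4 = 228
  yellow: 304 × 1/4 = 76

228, 76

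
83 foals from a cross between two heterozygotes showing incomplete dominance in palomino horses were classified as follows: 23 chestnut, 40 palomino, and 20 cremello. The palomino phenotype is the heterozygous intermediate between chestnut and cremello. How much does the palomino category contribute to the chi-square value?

With incomplete dominance, a heterozygote × heterozygote cross gives a 1:2:1 phenotypic ratio.
The 1:2:1 ratio has 4 parts, so with N = 83 the expected counts are:
  chestnut: 83 × 1/4 = 20.75
  palomino: 83 × 2/4 = 41.5
  cremello: 83 × 1/4 = 20.75
Contribution of palomino: (40 − 41.5)² / 41.5 = 0.0542

0.054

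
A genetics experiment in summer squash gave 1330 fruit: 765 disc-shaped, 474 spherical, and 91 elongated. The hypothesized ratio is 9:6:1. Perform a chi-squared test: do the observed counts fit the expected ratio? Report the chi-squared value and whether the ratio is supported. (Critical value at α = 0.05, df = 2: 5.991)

2.355; consistent

The 9:6:1 ratio has 16 parts, so with N = 1330 the expected counts are:
  disc-shaped: 1330 × 9/16 = 748.125
  spherical: 1330 × 6/16 = 498.75
  elongated: 1330 × 1/16 = 83.125
χ² = Σ (O − E)² / E
  disc-shaped: (765 − 748.125)² / 748.125 = 0.3806
  spherical: (474 − 498.75)² / 498.75 = 1.2282
  elongated: (91 − 83.125)² / 83.125 = 0.7461
χ² = 0.3806 + 1.2282 + 0.7461 = 2.3549 ≈ 2.355
Degrees of freedom = 3 − 1 = 2; critical value at α = 0.05 is 5.991.
Since 2.355 < 5.991, we fail to reject the null hypothesis — the data are consistent with the 9:6:1 ratio.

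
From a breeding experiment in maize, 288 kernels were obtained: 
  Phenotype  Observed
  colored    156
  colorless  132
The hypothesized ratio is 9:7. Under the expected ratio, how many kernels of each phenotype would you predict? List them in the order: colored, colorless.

162, 126

Total ratio parts = 16. Expected numbers out of 288:
  colored: 288 × 9/16 = 162
  colorless: 288 × 7/16 = 126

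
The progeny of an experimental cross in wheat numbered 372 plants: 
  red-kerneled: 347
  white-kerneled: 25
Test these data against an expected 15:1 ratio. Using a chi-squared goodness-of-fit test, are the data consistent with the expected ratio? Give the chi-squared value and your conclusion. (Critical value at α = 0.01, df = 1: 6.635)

0.141; consistent

The 15:1 ratio has 16 parts, so with N = 372 the expected counts are:
  red-kerneled: 372 × 15/16 = 348.75
  white-kerneled: 372 × 1/16 = 23.25
χ² = Σ (O − E)² / E
  red-kerneled: (347 − 348.75)² / 348.75 = 0.0088
  white-kerneled: (25 − 23.25)² / 23.25 = 0.1317
χ² = 0.0088 + 0.1317 = 0.1405 ≈ 0.141
Degrees of freedom = 2 − 1 = 1; critical value at α = 0.01 is 6.635.
Since 0.141 < 6.635, we fail to reject the null hypothesis — the data are consistent with the 15:1 ratio.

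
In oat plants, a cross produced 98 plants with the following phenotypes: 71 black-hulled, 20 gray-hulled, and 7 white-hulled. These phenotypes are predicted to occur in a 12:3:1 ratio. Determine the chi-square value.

Total ratio parts = 16. Expected numbers out of 98:
  black-hulled: 98 × 12/16 = 73.5
  gray-hulled: 98 × 3/16 = 18.375
  white-hulled: 98 × 1/16 = 6.125
χ² = Σ (O − E)² / E
  black-hulled: (71 − 73.5)² / 73.5 = 0.0850
  gray-hulled: (20 − 18.375)² / 18.375 = 0.1437
  white-hulled: (7 − 6.125)² / 6.125 = 0.1250
χ² = 0.0850 + 0.1437 + 0.1250 = 0.3537 ≈ 0.354

0.354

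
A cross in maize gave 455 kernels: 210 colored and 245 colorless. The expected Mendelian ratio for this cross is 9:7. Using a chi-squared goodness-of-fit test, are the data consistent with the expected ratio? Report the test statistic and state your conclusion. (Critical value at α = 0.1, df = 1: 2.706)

18.846; not consistent

Under the 9:7 hypothesis (Σ ratio = 16, N = 455):
  colored: 455 × 9/16 = 255.9375
  colorless: 455 × 7/16 = 199.0625
χ² = Σ (O − E)² / E
  colored: (210 − 255.9375)² / 255.9375 = 8.2452
  colorless: (245 − 199.0625)² / 199.0625 = 10.6010
χ² = 8.2452 + 10.6010 = 18.8462 ≈ 18.846
Degrees of freedom = 2 − 1 = 1; critical value at α = 0.1 is 2.706.
Since 18.846 > 2.706, we reject the null hypothesis — the data do not fit the 9:7 ratio.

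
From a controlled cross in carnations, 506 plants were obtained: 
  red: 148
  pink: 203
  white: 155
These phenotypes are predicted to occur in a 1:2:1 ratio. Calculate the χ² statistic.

19.957

Total ratio parts = 4. Expected numbers out of 506:
  red: 506 × 1/4 = 126.5
  pink: 506 × 2/4 = 253
  white: 506 × 1/4 = 126.5
χ² = Σ (O − E)² / E
  red: (148 − 126.5)² / 126.5 = 3.6542
  pink: (203 − 253)² / 253 = 9.8814
  white: (155 − 126.5)² / 126.5 = 6.4209
χ² = 3.6542 + 9.8814 + 6.4209 = 19.9565 ≈ 19.957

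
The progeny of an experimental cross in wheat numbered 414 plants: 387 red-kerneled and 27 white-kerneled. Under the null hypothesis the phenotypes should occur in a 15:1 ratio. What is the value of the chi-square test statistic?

The 15:1 ratio has 16 parts, so with N = 414 the expected counts are:
  red-kerneled: 414 × 15/16 = 388.125
  white-kerneled: 414 × 1/16 = 25.875
χ² = Σ (O − E)² / E
  red-kerneled: (387 − 388.125)² / 388.125 = 0.0033
  white-kerneled: (27 − 25.875)² / 25.875 = 0.0489
χ² = 0.0033 + 0.0489 = 0.0522 ≈ 0.052

0.052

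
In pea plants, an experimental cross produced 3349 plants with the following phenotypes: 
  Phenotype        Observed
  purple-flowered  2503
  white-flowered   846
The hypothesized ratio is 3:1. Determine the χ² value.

Total ratio parts = 4. Expected numbers out of 3349:
  purple-flowered: 3349 × 3/4 = 2511.75
  white-flowered: 3349 × 1/4 = 837.25
χ² = Σ (O − E)² / E
  purple-flowered: (2503 − 2511.75)² / 2511.75 = 0.0305
  white-flowered: (846 − 837.25)² / 837.25 = 0.0914
χ² = 0.0305 + 0.0914 = 0.1219 ≈ 0.122

0.122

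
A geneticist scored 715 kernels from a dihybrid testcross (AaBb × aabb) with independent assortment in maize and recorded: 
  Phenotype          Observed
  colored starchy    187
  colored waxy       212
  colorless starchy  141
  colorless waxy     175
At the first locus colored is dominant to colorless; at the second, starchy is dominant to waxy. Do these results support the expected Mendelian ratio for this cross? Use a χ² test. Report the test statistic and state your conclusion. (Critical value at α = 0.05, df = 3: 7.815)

14.617; not consistent

A dihybrid testcross with independent assortment gives a 1:1:1:1 ratio.
Under the 1:1:1:1 hypothesis (Σ ratio = 4, N = 715):
  colored starchy: 715 × 1/4 = 178.75
  colored waxy: 715 × 1/4 = 178.75
  colorless starchy: 715 × 1/4 = 178.75
  colorless waxy: 715 × 1/4 = 178.75
χ² = Σ (O − E)² / E
  colored starchy: (187 − 178.75)² / 178.75 = 0.3808
  colored waxy: (212 − 178.75)² / 178.75 = 6.1850
  colorless starchy: (141 − 178.75)² / 178.75 = 7.9724
  colorless waxy: (175 − 178.75)² / 178.75 = 0.0787
χ² = 0.3808 + 6.1850 + 7.9724 + 0.0787 = 14.6169 ≈ 14.617
Degrees of freedom = 4 − 1 = 3; critical value at α = 0.05 is 7.815.
Since 14.617 > 7.815, we reject the null hypothesis — the data do not fit the 1:1:1:1 ratio.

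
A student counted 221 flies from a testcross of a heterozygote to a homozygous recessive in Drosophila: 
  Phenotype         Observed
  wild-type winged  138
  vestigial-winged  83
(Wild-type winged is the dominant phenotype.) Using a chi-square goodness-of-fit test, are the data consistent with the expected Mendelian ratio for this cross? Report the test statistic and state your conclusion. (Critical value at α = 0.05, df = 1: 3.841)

13.688; not consistent

A testcross of a heterozygote (Aa × aa) gives a 1:1 phenotypic ratio.
Expected counts for N = 221 under a 1:1 ratio (total parts = 2):
  wild-type winged: 221 × 1/2 = 110.5
  vestigial-winged: 221 × 1/2 = 110.5
χ² = Σ (O − E)² / E
  wild-type winged: (138 − 110.5)² / 110.5 = 6.8439
  vestigial-winged: (83 − 110.5)² / 110.5 = 6.8439
χ² = 6.8439 + 6.8439 = 13.6878 ≈ 13.688
Degrees of freedom = 2 − 1 = 1; critical value at α = 0.05 is 3.841.
Since 13.688 > 3.841, we reject the null hypothesis — the data do not fit the 1:1 ratio.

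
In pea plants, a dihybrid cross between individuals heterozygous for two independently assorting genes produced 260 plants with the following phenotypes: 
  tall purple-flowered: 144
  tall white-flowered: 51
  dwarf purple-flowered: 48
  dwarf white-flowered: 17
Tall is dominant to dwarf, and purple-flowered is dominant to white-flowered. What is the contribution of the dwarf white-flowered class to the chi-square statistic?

A dihybrid F₂ with independent assortment and complete dominance at both loci gives a 9:3:3:1 phenotypic ratio.
Under the 9:3:3:1 hypothesis (Σ ratio = 16, N = 260):
  tall purple-flowered: 260 × 9/16 = 146.25
  tall white-flowered: 260 × 3/16 = 48.75
  dwarf purple-flowered: 260 × 3/16 = 48.75
  dwarf white-flowered: 260 × 1/16 = 16.25
Contribution of dwarf white-flowered: (17 − 16.25)² / 16.25 = 0.0346

0.035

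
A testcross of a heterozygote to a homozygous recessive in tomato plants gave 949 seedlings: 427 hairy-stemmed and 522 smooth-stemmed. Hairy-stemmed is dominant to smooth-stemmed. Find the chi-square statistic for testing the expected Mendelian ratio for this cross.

A testcross of a heterozygote (Aa × aa) gives a 1:1 phenotypic ratio.
The 1:1 ratio has 2 parts, so with N = 949 the expected counts are:
  hairy-stemmed: 949 × 1/2 = 474.5
  smooth-stemmed: 949 × 1/2 = 474.5
χ² = Σ (O − E)² / E
  hairy-stemmed: (427 − 474.5)² / 474.5 = 4.7550
  smooth-stemmed: (522 − 474.5)² / 474.5 = 4.7550
χ² = 4.7550 + 4.7550 = 9.510

9.510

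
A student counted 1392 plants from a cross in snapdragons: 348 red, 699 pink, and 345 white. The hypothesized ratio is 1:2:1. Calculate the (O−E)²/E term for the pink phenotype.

0.013

Under the 1:2:1 hypothesis (Σ ratio = 4, N = 1392):
  red: 1392 × 1/4 = 348
  pink: 1392 × 2/4 = 696
  white: 1392 × 1/4 = 348
Contribution of pink: (699 − 696)² / 696 = 0.0129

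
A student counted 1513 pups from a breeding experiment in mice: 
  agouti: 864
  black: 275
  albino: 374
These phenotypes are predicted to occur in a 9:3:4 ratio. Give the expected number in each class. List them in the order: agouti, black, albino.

The 9:3:4 ratio has 16 parts, so with N = 1513 the expected counts are:
  agouti: 1513 × 9/16 = 851.0625
  black: 1513 × 3/16 = 283.6875
  albino: 1513 × 4/16 = 378.25

851.0625, 283.6875, 378.25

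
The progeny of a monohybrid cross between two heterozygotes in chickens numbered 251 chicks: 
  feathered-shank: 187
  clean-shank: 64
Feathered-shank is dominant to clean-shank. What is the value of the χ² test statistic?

For a monohybrid cross between heterozygotes with complete dominance, the expected phenotypic ratio is 3:1.
The 3:1 ratio has 4 parts, so with N = 251 the expected counts are:
  feathered-shank: 251 × 3/4 = 188.25
  clean-shank: 251 × 1/4 = 62.75
χ² = Σ (O − E)² / E
  feathered-shank: (187 − 188.25)² / 188.25 = 0.0083
  clean-shank: (64 − 62.75)² / 62.75 = 0.0249
χ² = 0.0083 + 0.0249 = 0.0332 ≈ 0.033

0.033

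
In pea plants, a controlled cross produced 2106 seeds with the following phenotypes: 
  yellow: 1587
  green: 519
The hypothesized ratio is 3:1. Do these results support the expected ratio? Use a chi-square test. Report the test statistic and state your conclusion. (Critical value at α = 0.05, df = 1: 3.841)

0.142; consistent

Under the 3:1 hypothesis (Σ ratio = 4, N = 2106):
  yellow: 2106 × 3/4 = 1579.5
  green: 2106 × 1/4 = 526.5
χ² = Σ (O − E)² / E
  yellow: (1587 − 1579.5)² / 1579.5 = 0.0356
  green: (519 − 526.5)² / 526.5 = 0.1068
χ² = 0.0356 + 0.1068 = 0.1424 ≈ 0.142
Degrees of freedom = 2 − 1 = 1; critical value at α = 0.05 is 3.841.
Since 0.142 < 3.841, we fail to reject the null hypothesis — the data are consistent with the 3:1 ratio.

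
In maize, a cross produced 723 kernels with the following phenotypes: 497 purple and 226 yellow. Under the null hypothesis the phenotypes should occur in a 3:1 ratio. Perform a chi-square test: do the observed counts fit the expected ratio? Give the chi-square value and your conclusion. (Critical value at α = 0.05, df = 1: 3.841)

15.104; not consistent

The 3:1 ratio has 4 parts, so with N = 723 the expected counts are:
  purple: 723 × 3/4 = 542.25
  yellow: 723 × 1/4 = 180.75
χ² = Σ (O − E)² / E
  purple: (497 − 542.25)² / 542.25 = 3.7760
  yellow: (226 − 180.75)² / 180.75 = 11.3281
χ² = 3.7760 + 11.3281 = 15.1041 ≈ 15.104
Degrees of freedom = 2 − 1 = 1; critical value at α = 0.05 is 3.841.
Since 15.104 > 3.841, we reject the null hypothesis — the data do not fit the 3:1 ratio.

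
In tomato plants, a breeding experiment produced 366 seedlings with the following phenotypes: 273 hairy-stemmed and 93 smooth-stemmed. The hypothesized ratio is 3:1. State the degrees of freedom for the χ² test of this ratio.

A goodness-of-fit test with 2 phenotype classes has df = 2 − 1 = 1.

1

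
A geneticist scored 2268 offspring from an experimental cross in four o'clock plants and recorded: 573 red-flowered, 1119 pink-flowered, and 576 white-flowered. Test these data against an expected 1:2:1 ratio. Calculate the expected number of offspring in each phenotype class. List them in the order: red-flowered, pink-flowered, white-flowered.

Expected counts for N = 2268 under a 1:2:1 ratio (total parts = 4):
  red-flowered: 2268 × 1/4 = 567
  pink-flowered: 2268 × 2/4 = 1134
  white-flowered: 2268 × 1/4 = 567

567, 1134, 567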